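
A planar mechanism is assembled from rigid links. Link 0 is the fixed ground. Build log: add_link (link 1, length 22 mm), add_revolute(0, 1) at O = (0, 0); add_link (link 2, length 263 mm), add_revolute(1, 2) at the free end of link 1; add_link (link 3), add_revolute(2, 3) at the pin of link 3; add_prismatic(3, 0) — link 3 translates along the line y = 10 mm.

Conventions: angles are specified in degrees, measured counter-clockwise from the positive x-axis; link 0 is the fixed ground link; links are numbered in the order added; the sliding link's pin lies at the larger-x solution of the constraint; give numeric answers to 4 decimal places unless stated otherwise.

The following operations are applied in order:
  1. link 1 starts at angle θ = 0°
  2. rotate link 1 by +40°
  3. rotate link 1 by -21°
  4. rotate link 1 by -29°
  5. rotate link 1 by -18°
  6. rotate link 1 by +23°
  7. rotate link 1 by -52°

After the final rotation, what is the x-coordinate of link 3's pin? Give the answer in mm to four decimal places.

geometry: r = 22 mm, L = 263 mm, e = 10 mm; θ starts at 0°
rotate link 1 by +40°: θ ← 0° +40° = 40°
rotate link 1 by -21°: θ ← 40° -21° = 19°
rotate link 1 by -29°: θ ← 19° -29° = -10°
rotate link 1 by -18°: θ ← -10° -18° = -28°
rotate link 1 by +23°: θ ← -28° +23° = -5°
rotate link 1 by -52°: θ ← -5° -52° = -57°
crank pin P = (r cos θ, r sin θ) = (11.982059, -18.450752)
h = r sin θ − e = -18.450752 − 10 = -28.450752
x = r cos θ + √(L² − h²) = 11.982059 + 261.456602 = 273.438661

273.4387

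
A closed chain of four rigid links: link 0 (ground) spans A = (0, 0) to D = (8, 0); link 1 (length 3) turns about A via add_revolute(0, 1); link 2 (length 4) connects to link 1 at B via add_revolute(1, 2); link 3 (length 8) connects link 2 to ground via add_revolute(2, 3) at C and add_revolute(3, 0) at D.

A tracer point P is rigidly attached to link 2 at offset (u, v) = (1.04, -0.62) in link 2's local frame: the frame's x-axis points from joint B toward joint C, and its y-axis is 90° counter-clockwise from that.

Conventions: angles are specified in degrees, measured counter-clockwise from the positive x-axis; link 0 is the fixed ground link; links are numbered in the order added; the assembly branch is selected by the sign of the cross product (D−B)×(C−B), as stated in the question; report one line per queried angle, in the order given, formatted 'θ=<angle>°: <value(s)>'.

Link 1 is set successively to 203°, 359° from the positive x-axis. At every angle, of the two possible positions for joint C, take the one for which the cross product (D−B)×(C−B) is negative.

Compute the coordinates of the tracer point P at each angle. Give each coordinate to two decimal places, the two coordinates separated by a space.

A=(0,0), D=(8.00,0)
θ=203°: B = A + 3.00·(cos203°, sin203°) = (-2.7615, -1.1722)
θ=203°: |BD| = 10.8252
θ=203°: circle(B,4.00) ∩ circle(D,8.00): a=3.1955, h=2.4060
θ=203°:   candidates: C₊=(0.1547,1.5656) cross=26.045; C₋=(0.6757,-3.2180) cross=-26.045
θ=203°:   branch - wants cross < 0 → take C=(0.6757,-3.2180) (cross=-26.045)
θ=203°: ex = (C−B)/|BC| = (0.8593,-0.5114); ey = (0.5114,0.8593)
θ=203°: P = B + 1.04·ex + -0.62·ey = (-2.1849,-2.2369)
θ=359°: B = A + 3.00·(cos359°, sin359°) = (2.9995, -0.0524)
θ=359°: |BD| = 5.0007
θ=359°: circle(B,4.00) ∩ circle(D,8.00): a=-2.2989, h=3.2734
θ=359°:   candidates: C₊=(0.6665,3.1968) cross=16.369; C₋=(0.7350,-3.3496) cross=-16.369
θ=359°:   branch - wants cross < 0 → take C=(0.7350,-3.3496) (cross=-16.369)
θ=359°: ex = (C−B)/|BC| = (-0.5661,-0.8243); ey = (0.8243,-0.5661)
θ=359°: P = B + 1.04·ex + -0.62·ey = (1.8997,-0.5586)

θ=203°: -2.18 -2.24
θ=359°: 1.90 -0.56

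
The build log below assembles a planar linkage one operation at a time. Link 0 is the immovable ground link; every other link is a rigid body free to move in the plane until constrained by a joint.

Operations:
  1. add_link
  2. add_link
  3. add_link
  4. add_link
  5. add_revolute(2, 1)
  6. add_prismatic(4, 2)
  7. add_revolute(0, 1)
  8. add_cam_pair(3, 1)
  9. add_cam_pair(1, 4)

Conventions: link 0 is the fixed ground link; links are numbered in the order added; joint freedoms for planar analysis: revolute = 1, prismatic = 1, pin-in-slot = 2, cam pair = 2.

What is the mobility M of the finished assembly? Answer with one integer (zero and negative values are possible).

(L,J1,J2)=(1,0,0); link0 fixed
link1: (2,0,0)
link2: (3,0,0)
link3: (4,0,0)
link4: (5,0,0)
R 2-1 [J1]: (5,1,0)
P 4-2 [J1]: (5,2,0)
R 0-1 [J1]: (5,3,0)
C 3-1 [J2]: (5,3,1)
C 1-4 [J2]: (5,3,2)
Grübler: 3·4 − 2·3 − 2 = 4

M = 4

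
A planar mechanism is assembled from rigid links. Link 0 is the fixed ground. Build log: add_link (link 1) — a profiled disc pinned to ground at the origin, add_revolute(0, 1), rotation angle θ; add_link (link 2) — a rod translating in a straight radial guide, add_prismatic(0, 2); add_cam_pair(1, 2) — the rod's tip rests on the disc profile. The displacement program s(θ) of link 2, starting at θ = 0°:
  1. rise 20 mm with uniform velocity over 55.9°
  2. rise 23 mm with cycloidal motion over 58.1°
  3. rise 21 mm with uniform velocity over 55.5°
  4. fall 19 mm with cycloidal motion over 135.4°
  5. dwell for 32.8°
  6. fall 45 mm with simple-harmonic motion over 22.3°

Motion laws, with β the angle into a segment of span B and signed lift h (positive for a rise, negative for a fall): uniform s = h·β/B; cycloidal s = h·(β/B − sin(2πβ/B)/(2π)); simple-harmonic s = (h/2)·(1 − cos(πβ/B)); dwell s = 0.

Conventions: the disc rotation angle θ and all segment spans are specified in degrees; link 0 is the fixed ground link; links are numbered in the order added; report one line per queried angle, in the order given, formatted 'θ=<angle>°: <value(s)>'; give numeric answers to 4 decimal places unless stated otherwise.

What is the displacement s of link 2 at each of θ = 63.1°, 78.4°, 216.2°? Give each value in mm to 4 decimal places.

seg 1 [0°–55.9°] uniform, h=20: full span → s += 20 → s = 20.0000
seg 2 [55.9°–114°] cycloidal, h=23: θ=63.1° here. β=7.2, B=58.1. 23·(0.1239 − sin(2π·0.1239)/(2π)) = 0.2794 → s = 20.2794
seg 2 [55.9°–114°] cycloidal, h=23: θ=78.4° here. β=22.5, B=58.1. 23·(0.3873 − sin(2π·0.3873)/(2π)) = 6.5256 → s = 26.5256
seg 2 [55.9°–114°] cycloidal, h=23: full span → s += 23 → s = 43.0000
seg 3 [114°–169.5°] uniform, h=21: full span → s += 21 → s = 64.0000
seg 4 [169.5°–304.9°] cycloidal, h=-19: θ=216.2° here. β=46.7, B=135.4. -19·(0.3449 − sin(2π·0.3449)/(2π)) = -4.0511 → s = 59.9489

θ=63.1°: 20.2794
θ=78.4°: 26.5256
θ=216.2°: 59.9489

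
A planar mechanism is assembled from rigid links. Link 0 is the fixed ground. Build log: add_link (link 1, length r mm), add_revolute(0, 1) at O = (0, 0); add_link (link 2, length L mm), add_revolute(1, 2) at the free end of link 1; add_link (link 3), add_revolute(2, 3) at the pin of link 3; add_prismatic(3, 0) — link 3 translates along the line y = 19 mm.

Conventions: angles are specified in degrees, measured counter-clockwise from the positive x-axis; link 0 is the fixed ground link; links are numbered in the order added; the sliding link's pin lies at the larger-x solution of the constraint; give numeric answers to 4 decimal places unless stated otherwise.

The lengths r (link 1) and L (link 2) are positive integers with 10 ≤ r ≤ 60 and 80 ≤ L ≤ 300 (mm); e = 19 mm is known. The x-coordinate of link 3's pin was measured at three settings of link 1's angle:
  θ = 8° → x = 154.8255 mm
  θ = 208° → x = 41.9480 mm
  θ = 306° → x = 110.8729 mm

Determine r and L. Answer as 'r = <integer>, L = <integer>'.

constraint per measurement: (x − r cos θ)² + (r sin θ − e)² = L²
subtracting the θ₁ and θ₂ equations cancels the r² and L² terms:
r = (x₁² − x₂²) / (2[(x₁cos θ₁ + e sin θ₁) − (x₂cos θ₂ + e sin θ₂)]) = 55.0000 → r = 55
L² = (x₁ − r cos θ₁)² + (r sin θ₁ − e)² = 10201.0013 → L = 101.0000 → L = 101
check at θ₃=306°: x = 110.8729 (printed 110.8729) ✓

r = 55, L = 101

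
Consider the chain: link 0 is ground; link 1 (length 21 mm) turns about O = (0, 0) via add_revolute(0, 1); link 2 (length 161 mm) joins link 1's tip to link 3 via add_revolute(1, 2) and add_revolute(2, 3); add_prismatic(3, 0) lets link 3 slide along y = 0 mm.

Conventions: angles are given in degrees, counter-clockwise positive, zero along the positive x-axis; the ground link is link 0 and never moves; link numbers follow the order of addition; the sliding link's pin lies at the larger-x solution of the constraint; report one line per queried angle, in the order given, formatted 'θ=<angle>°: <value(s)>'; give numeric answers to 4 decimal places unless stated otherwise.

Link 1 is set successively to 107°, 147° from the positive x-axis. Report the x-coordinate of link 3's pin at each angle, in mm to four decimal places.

geometry: r = 21 mm, L = 161 mm, e = 0 mm
θ=107°: crank pin P = (r cos θ, r sin θ) = (-6.139806, 20.082400)
θ=107°: h = r sin θ − e = 20.082400 − 0 = 20.082400
θ=107°: x = r cos θ + √(L² − h²) = -6.139806 + 159.742597 = 153.602791
θ=147°: crank pin P = (r cos θ, r sin θ) = (-17.612082, 11.437420)
θ=147°: h = r sin θ − e = 11.437420 − 0 = 11.437420
θ=147°: x = r cos θ + √(L² − h²) = -17.612082 + 160.593230 = 142.981148

θ=107°: 153.6028
θ=147°: 142.9811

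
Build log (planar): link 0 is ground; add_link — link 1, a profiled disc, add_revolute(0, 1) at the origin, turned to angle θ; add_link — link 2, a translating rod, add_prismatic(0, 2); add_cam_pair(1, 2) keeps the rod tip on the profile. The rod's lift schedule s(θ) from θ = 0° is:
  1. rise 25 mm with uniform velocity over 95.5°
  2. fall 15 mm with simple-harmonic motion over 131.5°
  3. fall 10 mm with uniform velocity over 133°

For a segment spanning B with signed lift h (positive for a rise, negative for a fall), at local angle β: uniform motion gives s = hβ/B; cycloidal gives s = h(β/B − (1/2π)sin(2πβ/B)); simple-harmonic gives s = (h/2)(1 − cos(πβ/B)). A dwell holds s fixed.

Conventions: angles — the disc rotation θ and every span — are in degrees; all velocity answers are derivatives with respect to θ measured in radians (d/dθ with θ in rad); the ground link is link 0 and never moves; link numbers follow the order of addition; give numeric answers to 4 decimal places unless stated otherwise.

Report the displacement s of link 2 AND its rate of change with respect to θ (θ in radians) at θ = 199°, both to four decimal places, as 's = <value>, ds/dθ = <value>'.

seg 1 [0°–95.5°] uniform, h=25: full span → s += 25 → s = 25.0000
seg 2 [95.5°–227°] simple-harmonic, h=-15: θ=199° here. β=103.5, B=131.5. -15/2·(1 − cos(π·0.7871)) = -13.3836 → s = 11.6164
velocity in seg [95.5°–227°] (simple-harmonic), θ in radians: β = 103.5° = 1.8064 rad, B = 131.5° = 2.2951 rad; ds/dθ = (πh/(2B)) sin(πβ/B) = (π·(-15)/(2·2.2951)) sin(π·0.7871) = -6.366546 mm/rad

s = 11.6164, ds/dθ = -6.3665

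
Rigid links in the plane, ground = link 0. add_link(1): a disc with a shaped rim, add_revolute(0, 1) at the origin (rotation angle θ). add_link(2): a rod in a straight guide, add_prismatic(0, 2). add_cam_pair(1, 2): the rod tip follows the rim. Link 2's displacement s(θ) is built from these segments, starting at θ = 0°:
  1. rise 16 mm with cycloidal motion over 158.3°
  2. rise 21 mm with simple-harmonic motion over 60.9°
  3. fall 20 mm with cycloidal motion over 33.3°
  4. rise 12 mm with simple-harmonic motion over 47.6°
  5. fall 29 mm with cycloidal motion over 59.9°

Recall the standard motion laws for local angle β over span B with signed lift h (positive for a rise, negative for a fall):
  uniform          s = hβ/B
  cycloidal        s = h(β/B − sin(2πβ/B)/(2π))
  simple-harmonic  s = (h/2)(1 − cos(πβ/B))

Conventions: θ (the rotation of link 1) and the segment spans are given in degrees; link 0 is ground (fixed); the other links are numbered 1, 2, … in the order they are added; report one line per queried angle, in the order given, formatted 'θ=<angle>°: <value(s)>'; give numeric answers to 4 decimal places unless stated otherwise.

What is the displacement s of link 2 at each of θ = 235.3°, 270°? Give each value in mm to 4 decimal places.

segment 1 (0° to 158.3°, cycloidal, h = 16) is passed completely: s = 0.0000 + (16) = 16.0000
segment 2 (158.3° to 219.2°, simple-harmonic, h = 21) is passed completely: s = 16.0000 + (21) = 37.0000
θ = 235.3° falls in segment 3 (219.2° to 252.5°, cycloidal, h = -20): β = 235.3 − 219.2 = 16.1°, B = 33.3°; Δs = -20·(0.4835 − sin(2π·0.4835)/(2π)) = -9.3399; s = 37.0000 − 9.3399 = 27.6601
segment 3 (219.2° to 252.5°, cycloidal, h = -20) is passed completely: s = 37.0000 + (-20) = 17.0000
θ = 270° falls in segment 4 (252.5° to 300.1°, simple-harmonic, h = 12): β = 270 − 252.5 = 17.5°, B = 47.6°; Δs = 12/2·(1 − cos(π·0.3676)) = 3.5765; s = 17.0000 + 3.5765 = 20.5765

θ=235.3°: 27.6601
θ=270°: 20.5765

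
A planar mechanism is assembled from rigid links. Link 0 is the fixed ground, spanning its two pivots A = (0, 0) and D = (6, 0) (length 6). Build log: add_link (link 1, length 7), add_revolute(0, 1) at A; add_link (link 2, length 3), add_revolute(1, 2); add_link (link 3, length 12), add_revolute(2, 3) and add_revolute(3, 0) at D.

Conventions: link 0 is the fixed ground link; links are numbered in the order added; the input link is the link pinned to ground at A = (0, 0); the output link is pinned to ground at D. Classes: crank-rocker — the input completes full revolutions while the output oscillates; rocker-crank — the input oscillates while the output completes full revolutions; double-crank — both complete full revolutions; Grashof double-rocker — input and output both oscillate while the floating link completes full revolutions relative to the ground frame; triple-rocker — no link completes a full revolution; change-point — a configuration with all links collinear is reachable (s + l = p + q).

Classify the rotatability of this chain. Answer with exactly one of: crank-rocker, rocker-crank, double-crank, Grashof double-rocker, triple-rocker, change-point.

lengths: ground=6, input=7, coupler=3, output=12
sorted: s=3 (shortest), l=12 (longest), p+q=13
s + l = 15 vs p + q = 13
s + l > p + q → non-Grashof → no link fully rotates → triple-rocker

triple-rocker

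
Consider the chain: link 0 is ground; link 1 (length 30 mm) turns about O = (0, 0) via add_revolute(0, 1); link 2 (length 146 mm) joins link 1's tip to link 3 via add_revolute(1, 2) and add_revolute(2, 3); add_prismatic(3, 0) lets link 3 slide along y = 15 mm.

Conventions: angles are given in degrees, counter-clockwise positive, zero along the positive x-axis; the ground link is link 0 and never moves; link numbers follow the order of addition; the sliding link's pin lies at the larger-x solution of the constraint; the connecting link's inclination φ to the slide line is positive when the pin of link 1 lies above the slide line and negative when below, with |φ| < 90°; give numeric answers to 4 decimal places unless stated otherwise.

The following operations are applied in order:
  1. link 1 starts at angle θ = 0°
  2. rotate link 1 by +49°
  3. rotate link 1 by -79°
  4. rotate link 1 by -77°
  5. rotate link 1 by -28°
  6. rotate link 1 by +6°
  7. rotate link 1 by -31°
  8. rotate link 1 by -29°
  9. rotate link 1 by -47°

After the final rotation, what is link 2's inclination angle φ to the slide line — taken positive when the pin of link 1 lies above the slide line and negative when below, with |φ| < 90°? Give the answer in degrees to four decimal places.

geometry: r = 30 mm, L = 146 mm, e = 15 mm; θ starts at 0°
rotate link 1 by +49°: θ ← 0° +49° = 49°
rotate link 1 by -79°: θ ← 49° -79° = -30°
rotate link 1 by -77°: θ ← -30° -77° = -107°
rotate link 1 by -28°: θ ← -107° -28° = -135°
rotate link 1 by +6°: θ ← -135° +6° = -129°
rotate link 1 by -31°: θ ← -129° -31° = -160°
rotate link 1 by -29°: θ ← -160° -29° = -189°
rotate link 1 by -47°: θ ← -189° -47° = -236°
h = r sin θ − e = 24.871127 − 15 = 9.871127
sin φ = h / L = 9.871127 / 146 = 0.06761046
φ = arcsin(0.06761046) = 3.876751°

3.8768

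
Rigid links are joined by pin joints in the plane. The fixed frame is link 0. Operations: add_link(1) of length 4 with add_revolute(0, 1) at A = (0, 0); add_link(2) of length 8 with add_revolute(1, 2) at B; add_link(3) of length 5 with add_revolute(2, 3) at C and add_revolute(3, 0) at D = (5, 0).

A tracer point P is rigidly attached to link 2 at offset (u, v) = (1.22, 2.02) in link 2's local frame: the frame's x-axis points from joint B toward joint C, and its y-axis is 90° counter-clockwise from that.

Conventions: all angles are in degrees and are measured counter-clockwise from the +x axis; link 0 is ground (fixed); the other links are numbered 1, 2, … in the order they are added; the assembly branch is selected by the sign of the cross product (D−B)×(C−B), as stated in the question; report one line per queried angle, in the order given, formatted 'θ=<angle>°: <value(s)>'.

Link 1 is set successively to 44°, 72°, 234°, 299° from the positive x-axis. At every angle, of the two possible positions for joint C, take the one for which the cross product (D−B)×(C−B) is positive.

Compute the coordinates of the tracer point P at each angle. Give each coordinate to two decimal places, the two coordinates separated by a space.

A=(0,0), D=(5.00,0)
θ=44°: B = A + 4.00·(cos44°, sin44°) = (2.8774, 2.7786)
θ=44°: |BD| = 3.4966
θ=44°: circle(B,8.00) ∩ circle(D,5.00): a=7.3251, h=3.2160
θ=44°:   candidates: C₊=(9.8797,-1.0901) cross=11.245; C₋=(4.7685,-4.9946) cross=-11.245
θ=44°:   branch + wants cross > 0 → take C=(9.8797,-1.0901) (cross=11.245)
θ=44°: ex = (C−B)/|BC| = (0.8753,-0.4836); ey = (0.4836,0.8753)
θ=44°: P = B + 1.22·ex + 2.02·ey = (4.9221,3.9568)
θ=72°: B = A + 4.00·(cos72°, sin72°) = (1.2361, 3.8042)
θ=72°: |BD| = 5.3516
θ=72°: circle(B,8.00) ∩ circle(D,5.00): a=6.3196, h=4.9054
θ=72°:   candidates: C₊=(9.1679,2.7620) cross=26.252; C₋=(2.1938,-4.1382) cross=-26.252
θ=72°:   branch + wants cross > 0 → take C=(9.1679,2.7620) (cross=26.252)
θ=72°: ex = (C−B)/|BC| = (0.9915,-0.1303); ey = (0.1303,0.9915)
θ=72°: P = B + 1.22·ex + 2.02·ey = (2.7088,5.6481)
θ=234°: B = A + 4.00·(cos234°, sin234°) = (-2.3511, -3.2361)
θ=234°: |BD| = 8.0319
θ=234°: circle(B,8.00) ∩ circle(D,5.00): a=6.4438, h=4.7411
θ=234°:   candidates: C₊=(1.6363,3.6994) cross=38.080; C₋=(5.4567,-4.9791) cross=-38.080
θ=234°:   branch + wants cross > 0 → take C=(1.6363,3.6994) (cross=38.080)
θ=234°: ex = (C−B)/|BC| = (0.4984,0.8669); ey = (-0.8669,0.4984)
θ=234°: P = B + 1.22·ex + 2.02·ey = (-3.4943,-1.1716)
θ=299°: B = A + 4.00·(cos299°, sin299°) = (1.9392, -3.4985)
θ=299°: |BD| = 4.6484
θ=299°: circle(B,8.00) ∩ circle(D,5.00): a=6.5192, h=4.6368
θ=299°:   candidates: C₊=(2.7421,4.4611) cross=21.554; C₋=(9.7216,-1.6451) cross=-21.554
θ=299°:   branch + wants cross > 0 → take C=(2.7421,4.4611) (cross=21.554)
θ=299°: ex = (C−B)/|BC| = (0.1004,0.9950); ey = (-0.9950,0.1004)
θ=299°: P = B + 1.22·ex + 2.02·ey = (0.0519,-2.0819)

θ=44°: 4.92 3.96
θ=72°: 2.71 5.65
θ=234°: -3.49 -1.17
θ=299°: 0.05 -2.08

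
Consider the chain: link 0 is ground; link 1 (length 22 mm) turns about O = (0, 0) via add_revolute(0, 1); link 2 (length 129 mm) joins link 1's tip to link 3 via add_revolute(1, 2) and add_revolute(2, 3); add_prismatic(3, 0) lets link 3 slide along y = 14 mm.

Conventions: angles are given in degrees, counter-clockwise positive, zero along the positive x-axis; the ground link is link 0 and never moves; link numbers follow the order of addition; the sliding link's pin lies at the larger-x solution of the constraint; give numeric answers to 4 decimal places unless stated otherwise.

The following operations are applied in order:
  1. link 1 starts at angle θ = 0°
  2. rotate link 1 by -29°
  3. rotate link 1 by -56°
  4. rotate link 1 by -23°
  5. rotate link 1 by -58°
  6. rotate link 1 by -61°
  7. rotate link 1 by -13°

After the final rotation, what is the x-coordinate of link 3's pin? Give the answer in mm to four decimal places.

geometry: r = 22 mm, L = 129 mm, e = 14 mm; θ starts at 0°
rotate link 1 by -29°: θ ← 0° -29° = -29°
rotate link 1 by -56°: θ ← -29° -56° = -85°
rotate link 1 by -23°: θ ← -85° -23° = -108°
rotate link 1 by -58°: θ ← -108° -58° = -166°
rotate link 1 by -61°: θ ← -166° -61° = -227°
rotate link 1 by -13°: θ ← -227° -13° = -240°
crank pin P = (r cos θ, r sin θ) = (-11.000000, 19.052559)
h = r sin θ − e = 19.052559 − 14 = 5.052559
x = r cos θ + √(L² − h²) = -11.000000 + 128.901015 = 117.901015

117.9010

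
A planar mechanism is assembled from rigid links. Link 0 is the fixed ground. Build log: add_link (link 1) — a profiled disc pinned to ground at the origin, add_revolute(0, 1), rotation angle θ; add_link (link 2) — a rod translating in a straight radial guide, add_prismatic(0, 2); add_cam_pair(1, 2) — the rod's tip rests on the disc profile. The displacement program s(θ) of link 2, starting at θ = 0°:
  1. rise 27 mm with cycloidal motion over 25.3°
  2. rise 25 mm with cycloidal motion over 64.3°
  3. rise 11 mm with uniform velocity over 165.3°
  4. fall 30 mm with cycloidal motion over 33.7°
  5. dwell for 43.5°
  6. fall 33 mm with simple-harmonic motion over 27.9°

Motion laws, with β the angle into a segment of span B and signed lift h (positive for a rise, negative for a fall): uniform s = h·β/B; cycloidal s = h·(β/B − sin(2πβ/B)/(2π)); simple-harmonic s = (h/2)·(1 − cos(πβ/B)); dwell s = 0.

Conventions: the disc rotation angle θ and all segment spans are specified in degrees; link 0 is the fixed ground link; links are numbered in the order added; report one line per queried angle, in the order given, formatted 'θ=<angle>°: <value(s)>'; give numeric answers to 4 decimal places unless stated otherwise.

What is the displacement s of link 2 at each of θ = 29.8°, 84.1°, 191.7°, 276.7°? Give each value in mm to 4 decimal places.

seg 1 [0°–25.3°] cycloidal, h=27: full span → s += 27 → s = 27.0000
seg 2 [25.3°–89.6°] cycloidal, h=25: θ=29.8° here. β=4.5, B=64.3. 25·(0.0700 − sin(2π·0.0700)/(2π)) = 0.0558 → s = 27.0558
seg 2 [25.3°–89.6°] cycloidal, h=25: θ=84.1° here. β=58.8, B=64.3. 25·(0.9145 − sin(2π·0.9145)/(2π)) = 24.8985 → s = 51.8985
seg 2 [25.3°–89.6°] cycloidal, h=25: full span → s += 25 → s = 52.0000
seg 3 [89.6°–254.9°] uniform, h=11: θ=191.7° here. β=102.1, B=165.3. 11·102.1/165.3 = 6.7943 → s = 58.7943
seg 3 [89.6°–254.9°] uniform, h=11: full span → s += 11 → s = 63.0000
seg 4 [254.9°–288.6°] cycloidal, h=-30: θ=276.7° here. β=21.8, B=33.7. -30·(0.6469 − sin(2π·0.6469)/(2π)) = -23.2136 → s = 39.7864

θ=29.8°: 27.0558
θ=84.1°: 51.8985
θ=191.7°: 58.7943
θ=276.7°: 39.7864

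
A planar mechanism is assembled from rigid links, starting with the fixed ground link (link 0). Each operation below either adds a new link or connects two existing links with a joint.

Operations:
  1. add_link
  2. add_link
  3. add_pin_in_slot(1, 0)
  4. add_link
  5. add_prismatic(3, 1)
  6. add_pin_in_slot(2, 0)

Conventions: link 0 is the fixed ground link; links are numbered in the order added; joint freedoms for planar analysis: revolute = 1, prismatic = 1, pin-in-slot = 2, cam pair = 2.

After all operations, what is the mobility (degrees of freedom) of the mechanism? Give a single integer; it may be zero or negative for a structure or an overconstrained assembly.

ground; <1,0,0>
#1 <2,0,0>
#2 <3,0,0>
PS:1↔0 J2 <3,0,1>
#3 <4,0,1>
P:3↔1 J1 <4,1,1>
PS:2↔0 J2 <4,1,2>
3×3 − 2×1 − 1×2 = 5

M = 5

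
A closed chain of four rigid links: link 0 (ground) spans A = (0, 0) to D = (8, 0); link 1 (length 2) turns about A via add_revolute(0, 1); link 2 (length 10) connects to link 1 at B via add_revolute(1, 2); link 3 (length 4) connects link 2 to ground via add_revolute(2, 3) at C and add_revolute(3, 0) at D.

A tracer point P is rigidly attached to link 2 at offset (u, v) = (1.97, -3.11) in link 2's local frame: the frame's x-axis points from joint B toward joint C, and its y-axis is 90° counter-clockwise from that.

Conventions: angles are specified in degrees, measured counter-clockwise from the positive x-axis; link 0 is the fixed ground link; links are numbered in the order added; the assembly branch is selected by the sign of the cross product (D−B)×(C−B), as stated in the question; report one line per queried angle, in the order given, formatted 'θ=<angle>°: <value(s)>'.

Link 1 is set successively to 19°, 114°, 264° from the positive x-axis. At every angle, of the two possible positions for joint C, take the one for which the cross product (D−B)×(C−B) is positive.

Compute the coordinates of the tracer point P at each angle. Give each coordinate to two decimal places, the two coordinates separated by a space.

A=(0,0), D=(8.00,0)
θ=19°: B = A + 2.00·(cos19°, sin19°) = (1.8910, 0.6511)
θ=19°: |BD| = 6.1436
θ=19°: circle(B,10.00) ∩ circle(D,4.00): a=9.9082, h=1.3519
θ=19°:   candidates: C₊=(11.8867,0.9452) cross=8.305; C₋=(11.6002,-1.7432) cross=-8.305
θ=19°:   branch + wants cross > 0 → take C=(11.8867,0.9452) (cross=8.305)
θ=19°: ex = (C−B)/|BC| = (0.9996,0.0294); ey = (-0.0294,0.9996)
θ=19°: P = B + 1.97·ex + -3.11·ey = (3.9517,-2.3996)
θ=114°: B = A + 2.00·(cos114°, sin114°) = (-0.8135, 1.8271)
θ=114°: |BD| = 9.0009
θ=114°: circle(B,10.00) ∩ circle(D,4.00): a=9.1667, h=3.9966
θ=114°:   candidates: C₊=(8.9736,3.8797) cross=35.973; C₋=(7.3511,-3.9470) cross=-35.973
θ=114°:   branch + wants cross > 0 → take C=(8.9736,3.8797) (cross=35.973)
θ=114°: ex = (C−B)/|BC| = (0.9787,0.2053); ey = (-0.2053,0.9787)
θ=114°: P = B + 1.97·ex + -3.11·ey = (1.7529,-0.8123)
θ=264°: B = A + 2.00·(cos264°, sin264°) = (-0.2091, -1.9890)
θ=264°: |BD| = 8.4466
θ=264°: circle(B,10.00) ∩ circle(D,4.00): a=9.1957, h=3.9292
θ=264°:   candidates: C₊=(7.8028,3.9951) cross=33.189; C₋=(9.6533,-3.6423) cross=-33.189
θ=264°:   branch + wants cross > 0 → take C=(7.8028,3.9951) (cross=33.189)
θ=264°: ex = (C−B)/|BC| = (0.8012,0.5984); ey = (-0.5984,0.8012)
θ=264°: P = B + 1.97·ex + -3.11·ey = (3.2304,-3.3018)

θ=19°: 3.95 -2.40
θ=114°: 1.75 -0.81
θ=264°: 3.23 -3.30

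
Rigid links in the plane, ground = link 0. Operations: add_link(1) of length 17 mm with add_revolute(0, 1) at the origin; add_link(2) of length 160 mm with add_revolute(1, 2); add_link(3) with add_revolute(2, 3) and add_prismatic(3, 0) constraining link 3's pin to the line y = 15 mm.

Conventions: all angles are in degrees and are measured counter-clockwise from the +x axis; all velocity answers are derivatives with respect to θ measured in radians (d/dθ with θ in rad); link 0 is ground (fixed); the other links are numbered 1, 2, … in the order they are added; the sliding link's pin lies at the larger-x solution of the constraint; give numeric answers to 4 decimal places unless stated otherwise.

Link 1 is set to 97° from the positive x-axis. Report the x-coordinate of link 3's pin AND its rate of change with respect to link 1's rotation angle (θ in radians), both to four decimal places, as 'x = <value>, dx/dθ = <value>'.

geometry: r = 17 mm, L = 160 mm, e = 15 mm
crank pin P = (r cos θ, r sin θ) = (-2.071779, 16.873285)
h = r sin θ − e = 16.873285 − 15 = 1.873285
x = r cos θ + √(L² − h²) = -2.071779 + 159.989033 = 157.917255
dx/dθ = −r sin θ − h·r cos θ/√(L² − h²) (θ in radians; h = 1.873285) = -16.849026

x = 157.9173, dx/dθ = -16.8490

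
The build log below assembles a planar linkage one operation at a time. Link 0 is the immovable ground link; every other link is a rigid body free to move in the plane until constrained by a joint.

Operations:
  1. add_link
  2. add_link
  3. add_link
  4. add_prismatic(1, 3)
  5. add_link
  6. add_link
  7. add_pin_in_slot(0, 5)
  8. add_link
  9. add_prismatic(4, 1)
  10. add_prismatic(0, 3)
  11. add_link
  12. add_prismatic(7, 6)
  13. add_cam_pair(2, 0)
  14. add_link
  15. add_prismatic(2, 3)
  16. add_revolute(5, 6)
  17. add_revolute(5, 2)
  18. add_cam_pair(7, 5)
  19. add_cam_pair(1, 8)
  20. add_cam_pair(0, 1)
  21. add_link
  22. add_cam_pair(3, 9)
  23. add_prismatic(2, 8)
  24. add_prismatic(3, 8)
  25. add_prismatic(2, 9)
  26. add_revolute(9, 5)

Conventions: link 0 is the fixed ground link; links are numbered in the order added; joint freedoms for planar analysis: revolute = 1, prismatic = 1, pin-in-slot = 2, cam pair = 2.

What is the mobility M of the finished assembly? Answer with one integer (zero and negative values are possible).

(L,J1,J2)=(1,0,0); link0 fixed
link1: (2,0,0)
link2: (3,0,0)
link3: (4,0,0)
P 1-3 [J1]: (4,1,0)
link4: (5,1,0)
link5: (6,1,0)
PS 0-5 [J2]: (6,1,1)
link6: (7,1,1)
P 4-1 [J1]: (7,2,1)
P 0-3 [J1]: (7,3,1)
link7: (8,3,1)
P 7-6 [J1]: (8,4,1)
C 2-0 [J2]: (8,4,2)
link8: (9,4,2)
P 2-3 [J1]: (9,5,2)
R 5-6 [J1]: (9,6,2)
R 5-2 [J1]: (9,7,2)
C 7-5 [J2]: (9,7,3)
C 1-8 [J2]: (9,7,4)
C 0-1 [J2]: (9,7,5)
link9: (10,7,5)
C 3-9 [J2]: (10,7,6)
P 2-8 [J1]: (10,8,6)
P 3-8 [J1]: (10,9,6)
P 2-9 [J1]: (10,10,6)
R 9-5 [J1]: (10,11,6)
Grübler: 3·9 − 2·11 − 6 = -1

M = -1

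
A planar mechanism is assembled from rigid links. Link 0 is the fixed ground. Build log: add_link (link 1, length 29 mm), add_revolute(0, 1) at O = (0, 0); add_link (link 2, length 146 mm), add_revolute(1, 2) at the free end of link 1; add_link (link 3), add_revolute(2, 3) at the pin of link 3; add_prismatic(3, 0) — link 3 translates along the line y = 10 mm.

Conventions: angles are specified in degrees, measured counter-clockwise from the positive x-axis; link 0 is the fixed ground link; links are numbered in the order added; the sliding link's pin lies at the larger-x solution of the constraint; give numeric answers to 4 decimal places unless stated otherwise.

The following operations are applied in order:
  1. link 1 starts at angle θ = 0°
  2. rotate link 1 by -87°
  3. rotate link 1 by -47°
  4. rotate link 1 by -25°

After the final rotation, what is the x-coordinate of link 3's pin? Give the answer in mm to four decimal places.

geometry: r = 29 mm, L = 146 mm, e = 10 mm; θ starts at 0°
rotate link 1 by -87°: θ ← 0° -87° = -87°
rotate link 1 by -47°: θ ← -87° -47° = -134°
rotate link 1 by -25°: θ ← -134° -25° = -159°
crank pin P = (r cos θ, r sin θ) = (-27.073832, -10.392671)
h = r sin θ − e = -10.392671 − 10 = -20.392671
x = r cos θ + √(L² − h²) = -27.073832 + 144.568804 = 117.494971

117.4950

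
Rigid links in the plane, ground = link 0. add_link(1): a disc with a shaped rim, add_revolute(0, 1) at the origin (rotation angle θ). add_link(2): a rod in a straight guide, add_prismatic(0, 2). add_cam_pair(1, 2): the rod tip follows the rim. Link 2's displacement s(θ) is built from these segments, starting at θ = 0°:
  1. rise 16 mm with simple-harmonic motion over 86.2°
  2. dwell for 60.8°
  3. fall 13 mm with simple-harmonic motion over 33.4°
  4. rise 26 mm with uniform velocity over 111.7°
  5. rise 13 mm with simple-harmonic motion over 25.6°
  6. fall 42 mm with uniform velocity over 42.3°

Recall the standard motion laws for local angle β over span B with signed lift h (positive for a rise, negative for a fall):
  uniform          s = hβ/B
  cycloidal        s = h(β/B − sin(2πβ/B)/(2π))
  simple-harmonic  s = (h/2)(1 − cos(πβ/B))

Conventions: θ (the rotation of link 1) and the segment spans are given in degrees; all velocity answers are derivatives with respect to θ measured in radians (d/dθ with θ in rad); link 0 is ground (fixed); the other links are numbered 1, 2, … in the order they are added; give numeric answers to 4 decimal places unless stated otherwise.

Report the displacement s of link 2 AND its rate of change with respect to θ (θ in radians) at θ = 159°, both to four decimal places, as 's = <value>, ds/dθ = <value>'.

segment 1 (0° to 86.2°, simple-harmonic, h = 16) is passed completely: s = 0.0000 + (16) = 16.0000
segment 2 (86.2° to 147°, dwell): s unchanged at 16.0000
θ = 159° falls in segment 3 (147° to 180.4°, simple-harmonic, h = -13): β = 159 − 147 = 12°, B = 33.4°; Δs = -13/2·(1 − cos(π·0.3593)) = -3.7192; s = 16.0000 − 3.7192 = 12.2808
velocity in seg [147°–180.4°] (simple-harmonic), θ in radians: β = 12° = 0.2094 rad, B = 33.4° = 0.5829 rad; ds/dθ = (πh/(2B)) sin(πβ/B) = (π·(-13)/(2·0.5829)) sin(π·0.3593) = -31.662287 mm/rad

s = 12.2808, ds/dθ = -31.6623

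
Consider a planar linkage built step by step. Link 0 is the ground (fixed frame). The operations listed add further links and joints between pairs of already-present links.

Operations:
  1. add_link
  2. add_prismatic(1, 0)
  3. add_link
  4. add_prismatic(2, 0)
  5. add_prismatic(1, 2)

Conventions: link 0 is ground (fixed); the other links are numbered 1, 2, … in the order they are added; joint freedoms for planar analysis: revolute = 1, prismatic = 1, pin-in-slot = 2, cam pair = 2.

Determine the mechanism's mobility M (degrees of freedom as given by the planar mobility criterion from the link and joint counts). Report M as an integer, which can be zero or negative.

link 0 = ground. State L|J1|J2 = 1|0|0
+link1  2|0|0
P(1,0) f=1→J1  2|1|0
+link2  3|1|0
P(2,0) f=1→J1  3|2|0
P(1,2) f=1→J1  3|3|0
M = 3(3−1)−2·3−0 = 6−6−0 = 0

M = 0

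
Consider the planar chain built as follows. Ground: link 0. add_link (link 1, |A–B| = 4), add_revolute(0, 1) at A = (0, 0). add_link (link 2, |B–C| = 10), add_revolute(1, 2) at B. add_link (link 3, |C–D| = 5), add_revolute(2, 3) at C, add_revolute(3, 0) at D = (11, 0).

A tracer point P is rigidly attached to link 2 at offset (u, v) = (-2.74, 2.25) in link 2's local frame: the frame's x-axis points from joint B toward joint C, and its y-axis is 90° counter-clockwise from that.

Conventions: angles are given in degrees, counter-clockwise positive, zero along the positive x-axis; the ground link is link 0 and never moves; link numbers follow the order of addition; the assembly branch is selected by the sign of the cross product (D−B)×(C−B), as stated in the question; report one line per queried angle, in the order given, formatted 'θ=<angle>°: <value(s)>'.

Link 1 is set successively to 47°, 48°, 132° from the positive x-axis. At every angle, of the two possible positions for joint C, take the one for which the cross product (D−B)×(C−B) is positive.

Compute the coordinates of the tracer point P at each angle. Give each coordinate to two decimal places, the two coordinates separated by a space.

A=(0,0), D=(11.00,0)
θ=47°: B = A + 4.00·(cos47°, sin47°) = (2.7280, 2.9254)
θ=47°: |BD| = 8.7741
θ=47°: circle(B,10.00) ∩ circle(D,5.00): a=8.6610, h=4.9987
θ=47°:   candidates: C₊=(12.5601,4.7504) cross=43.859; C₋=(9.2267,-4.6750) cross=-43.859
θ=47°:   branch + wants cross > 0 → take C=(12.5601,4.7504) (cross=43.859)
θ=47°: ex = (C−B)/|BC| = (0.9832,0.1825); ey = (-0.1825,0.9832)
θ=47°: P = B + -2.74·ex + 2.25·ey = (-0.3766,4.6376)
θ=48°: B = A + 4.00·(cos48°, sin48°) = (2.6765, 2.9726)
θ=48°: |BD| = 8.8384
θ=48°: circle(B,10.00) ∩ circle(D,5.00): a=8.6620, h=4.9969
θ=48°:   candidates: C₊=(12.5146,4.7651) cross=44.164; C₋=(9.1534,-4.6465) cross=-44.164
θ=48°:   branch + wants cross > 0 → take C=(12.5146,4.7651) (cross=44.164)
θ=48°: ex = (C−B)/|BC| = (0.9838,0.1793); ey = (-0.1793,0.9838)
θ=48°: P = B + -2.74·ex + 2.25·ey = (-0.4224,4.6950)
θ=132°: B = A + 4.00·(cos132°, sin132°) = (-2.6765, 2.9726)
θ=132°: |BD| = 13.9958
θ=132°: circle(B,10.00) ∩ circle(D,5.00): a=9.6773, h=2.5199
θ=132°:   candidates: C₊=(7.3152,3.3797) cross=35.269; C₋=(6.2448,-1.5452) cross=-35.269
θ=132°:   branch + wants cross > 0 → take C=(7.3152,3.3797) (cross=35.269)
θ=132°: ex = (C−B)/|BC| = (0.9992,0.0407); ey = (-0.0407,0.9992)
θ=132°: P = B + -2.74·ex + 2.25·ey = (-5.5058,5.1092)

θ=47°: -0.38 4.64
θ=48°: -0.42 4.69
θ=132°: -5.51 5.11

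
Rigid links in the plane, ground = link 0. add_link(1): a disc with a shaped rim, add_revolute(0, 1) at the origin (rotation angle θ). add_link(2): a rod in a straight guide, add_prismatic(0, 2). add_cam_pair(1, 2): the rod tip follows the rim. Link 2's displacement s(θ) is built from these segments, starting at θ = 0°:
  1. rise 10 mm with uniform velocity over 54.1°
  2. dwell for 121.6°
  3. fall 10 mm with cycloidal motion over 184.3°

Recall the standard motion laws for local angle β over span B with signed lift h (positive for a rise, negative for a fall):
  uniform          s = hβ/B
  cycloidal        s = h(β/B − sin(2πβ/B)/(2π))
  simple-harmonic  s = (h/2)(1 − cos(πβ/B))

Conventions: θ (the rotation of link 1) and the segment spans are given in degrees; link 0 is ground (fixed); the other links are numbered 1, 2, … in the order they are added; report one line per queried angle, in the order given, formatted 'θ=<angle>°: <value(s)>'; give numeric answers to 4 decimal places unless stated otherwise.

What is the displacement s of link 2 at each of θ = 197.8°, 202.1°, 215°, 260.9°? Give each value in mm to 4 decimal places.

segment 1 (0° to 54.1°, uniform, h = 10) is passed completely: s = 0.0000 + (10) = 10.0000
segment 2 (54.1° to 175.7°, dwell): s unchanged at 10.0000
θ = 197.8° falls in segment 3 (175.7° to 360°, cycloidal, h = -10): β = 197.8 − 175.7 = 22.1°, B = 184.3°; Δs = -10·(0.1199 − sin(2π·0.1199)/(2π)) = -0.1103; s = 10.0000 − 0.1103 = 9.8897
θ = 202.1° falls in segment 3 (175.7° to 360°, cycloidal, h = -10): β = 202.1 − 175.7 = 26.4°, B = 184.3°; Δs = -10·(0.1432 − sin(2π·0.1432)/(2π)) = -0.1857; s = 10.0000 − 0.1857 = 9.8143
θ = 215° falls in segment 3 (175.7° to 360°, cycloidal, h = -10): β = 215 − 175.7 = 39.3°, B = 184.3°; Δs = -10·(0.2132 − sin(2π·0.2132)/(2π)) = -0.5831; s = 10.0000 − 0.5831 = 9.4169
θ = 260.9° falls in segment 3 (175.7° to 360°, cycloidal, h = -10): β = 260.9 − 175.7 = 85.2°, B = 184.3°; Δs = -10·(0.4623 − sin(2π·0.4623)/(2π)) = -4.2493; s = 10.0000 − 4.2493 = 5.7507

θ=197.8°: 9.8897
θ=202.1°: 9.8143
θ=215°: 9.4169
θ=260.9°: 5.7507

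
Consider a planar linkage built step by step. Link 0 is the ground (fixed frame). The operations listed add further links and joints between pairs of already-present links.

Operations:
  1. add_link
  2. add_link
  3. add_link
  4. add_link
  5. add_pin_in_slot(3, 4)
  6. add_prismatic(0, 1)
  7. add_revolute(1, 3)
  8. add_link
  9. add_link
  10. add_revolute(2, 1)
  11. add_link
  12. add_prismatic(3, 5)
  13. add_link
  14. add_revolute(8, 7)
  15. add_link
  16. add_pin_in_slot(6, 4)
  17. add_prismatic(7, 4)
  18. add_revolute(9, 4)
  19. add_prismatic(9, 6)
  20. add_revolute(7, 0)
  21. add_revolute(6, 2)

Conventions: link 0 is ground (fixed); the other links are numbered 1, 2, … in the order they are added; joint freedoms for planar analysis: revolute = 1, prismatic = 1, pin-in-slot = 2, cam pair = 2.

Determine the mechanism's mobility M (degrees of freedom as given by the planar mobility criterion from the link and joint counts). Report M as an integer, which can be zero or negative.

ground; <1,0,0>
#1 <2,0,0>
#2 <3,0,0>
#3 <4,0,0>
#4 <5,0,0>
PS:3↔4 J2 <5,0,1>
P:0↔1 J1 <5,1,1>
R:1↔3 J1 <5,2,1>
#5 <6,2,1>
#6 <7,2,1>
R:2↔1 J1 <7,3,1>
#7 <8,3,1>
P:3↔5 J1 <8,4,1>
#8 <9,4,1>
R:8↔7 J1 <9,5,1>
#9 <10,5,1>
PS:6↔4 J2 <10,5,2>
P:7↔4 J1 <10,6,2>
R:9↔4 J1 <10,7,2>
P:9↔6 J1 <10,8,2>
R:7↔0 J1 <10,9,2>
R:6↔2 J1 <10,10,2>
3×9 − 2×10 − 1×2 = 5

M = 5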